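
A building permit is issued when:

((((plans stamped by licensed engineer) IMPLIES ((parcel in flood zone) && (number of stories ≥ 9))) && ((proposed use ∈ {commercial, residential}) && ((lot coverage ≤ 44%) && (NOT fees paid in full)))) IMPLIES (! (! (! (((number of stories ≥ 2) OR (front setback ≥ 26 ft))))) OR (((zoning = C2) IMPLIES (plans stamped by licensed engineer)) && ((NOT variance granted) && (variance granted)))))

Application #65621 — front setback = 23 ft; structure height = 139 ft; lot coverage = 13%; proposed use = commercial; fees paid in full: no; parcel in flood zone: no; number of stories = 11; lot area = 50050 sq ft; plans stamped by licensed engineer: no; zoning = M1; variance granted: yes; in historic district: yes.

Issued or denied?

Denied

Atomic conditions:
  plans stamped by licensed engineer: no → false
  parcel in flood zone: no → false
  number of stories ≥ 9: 11 ≥ 9 is true
  proposed use ∈ {commercial, residential}: commercial is in the set → true
  lot coverage ≤ 44%: 13 ≤ 44 is true
  NOT fees paid in full: no → true
  number of stories ≥ 2: 11 ≥ 2 is true
  front setback ≥ 26 ft: 23 ≥ 26 is false
  zoning = C2: M1 == C2 is false
  NOT variance granted: yes → false
  variance granted: yes → true
Combine:
[1.1.2] false AND true = false
[1.1] false → false (antecedent false ⇒ implication holds) = true
[1.2.2] true AND true = true
[1.2] true AND true = true
[1] true AND true = true
[2.1.1.1.1] true OR false = true
[2.1.1.1] NOT true = false
[2.1.1] NOT false = true
[2.1] NOT true = false
[2.2.1] false → false (antecedent false ⇒ implication holds) = true
[2.2.2] false AND true = false
[2.2] true AND false = false
[2] false OR false = false
[root] true → false = false
Overall: false → denied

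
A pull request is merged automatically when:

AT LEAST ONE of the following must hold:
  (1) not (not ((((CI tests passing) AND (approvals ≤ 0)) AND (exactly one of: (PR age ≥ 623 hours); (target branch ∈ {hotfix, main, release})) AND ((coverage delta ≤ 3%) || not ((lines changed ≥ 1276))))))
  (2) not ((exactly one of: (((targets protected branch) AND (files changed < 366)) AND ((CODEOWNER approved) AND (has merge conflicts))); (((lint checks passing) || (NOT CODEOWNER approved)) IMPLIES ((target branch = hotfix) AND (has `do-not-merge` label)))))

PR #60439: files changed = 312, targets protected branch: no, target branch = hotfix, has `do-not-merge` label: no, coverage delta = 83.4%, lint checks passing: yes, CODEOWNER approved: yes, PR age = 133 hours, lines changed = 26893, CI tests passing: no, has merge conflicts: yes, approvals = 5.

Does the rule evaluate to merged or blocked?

Atomic conditions:
  CI tests passing: no → false
  approvals ≤ 0: 5 ≤ 0 is false
  PR age ≥ 623 hours: 133 ≥ 623 is false
  target branch ∈ {hotfix, main, release}: hotfix is in the set → true
  coverage delta ≤ 3%: 83.4 ≤ 3 is false
  lines changed ≥ 1276: 26893 ≥ 1276 is true
  targets protected branch: no → false
  files changed < 366: 312 < 366 is true
  CODEOWNER approved: yes → true
  has merge conflicts: yes → true
  lint checks passing: yes → true
  NOT CODEOWNER approved: yes → false
  target branch = hotfix: hotfix == hotfix is true
  has `do-not-merge` label: no → false
Combine:
[1.1.1.1] false AND false = false
[1.1.1.2] exactly-one(false, true) = true
[1.1.1.3.2] NOT true = false
[1.1.1.3] false OR false = false
[1.1.1] false AND true AND false = false
[1.1] NOT false = true
[1] NOT true = false
[2.1.1.1] false AND true = false
[2.1.1.2] true AND true = true
[2.1.1] false AND true = false
[2.1.2.1] true OR false = true
[2.1.2.2] true AND false = false
[2.1.2] true → false = false
[2.1] exactly-one(false, false) = false
[2] NOT false = true
[root] false OR true = true
Overall: true → merged

Merged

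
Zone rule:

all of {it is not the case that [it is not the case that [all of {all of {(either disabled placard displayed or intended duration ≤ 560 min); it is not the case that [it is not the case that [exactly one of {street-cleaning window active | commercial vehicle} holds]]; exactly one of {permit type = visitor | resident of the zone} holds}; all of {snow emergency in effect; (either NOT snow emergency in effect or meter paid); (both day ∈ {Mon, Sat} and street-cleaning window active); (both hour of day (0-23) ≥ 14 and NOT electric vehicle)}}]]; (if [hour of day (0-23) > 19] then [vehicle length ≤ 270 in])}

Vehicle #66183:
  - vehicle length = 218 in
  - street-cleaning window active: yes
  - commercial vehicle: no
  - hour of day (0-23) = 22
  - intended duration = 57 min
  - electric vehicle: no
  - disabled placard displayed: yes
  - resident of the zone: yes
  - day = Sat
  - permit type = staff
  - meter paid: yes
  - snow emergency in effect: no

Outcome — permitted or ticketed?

Ticketed

Atomic conditions:
  disabled placard displayed: yes → true
  intended duration ≤ 560 min: 57 ≤ 560 is true
  street-cleaning window active: yes → true
  commercial vehicle: no → false
  permit type = visitor: staff == visitor is false
  resident of the zone: yes → true
  snow emergency in effect: no → false
  NOT snow emergency in effect: no → true
  meter paid: yes → true
  day ∈ {Mon, Sat}: Sat is in the set → true
  hour of day (0-23) ≥ 14: 22 ≥ 14 is true
  NOT electric vehicle: no → true
  hour of day (0-23) > 19: 22 > 19 is true
  vehicle length ≤ 270 in: 218 ≤ 270 is true
Combine:
[1.1.1.1.1] true OR true = true
[1.1.1.1.2.1.1] exactly-one(true, false) = true
[1.1.1.1.2.1] NOT true = false
[1.1.1.1.2] NOT false = true
[1.1.1.1.3] exactly-one(false, true) = true
[1.1.1.1] true AND true AND true = true
[1.1.1.2.2] true OR true = true
[1.1.1.2.3] true AND true = true
[1.1.1.2.4] true AND true = true
[1.1.1.2] false AND true AND true AND true = false
[1.1.1] true AND false = false
[1.1] NOT false = true
[1] NOT true = false
[2] true → true = true
[root] false AND true = false
Overall: false → ticketed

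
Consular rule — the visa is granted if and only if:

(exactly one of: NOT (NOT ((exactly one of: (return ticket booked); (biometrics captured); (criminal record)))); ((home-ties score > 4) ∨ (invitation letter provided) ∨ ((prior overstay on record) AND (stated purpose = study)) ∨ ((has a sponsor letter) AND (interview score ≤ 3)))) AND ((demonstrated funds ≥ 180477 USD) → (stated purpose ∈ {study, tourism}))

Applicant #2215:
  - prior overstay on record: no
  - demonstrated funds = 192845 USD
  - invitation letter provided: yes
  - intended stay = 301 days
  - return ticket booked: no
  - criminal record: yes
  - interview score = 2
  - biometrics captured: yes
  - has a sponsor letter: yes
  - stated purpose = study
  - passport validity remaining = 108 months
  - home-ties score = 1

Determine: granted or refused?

Granted

Atomic conditions:
  return ticket booked: no → false
  biometrics captured: yes → true
  criminal record: yes → true
  home-ties score > 4: 1 > 4 is false
  invitation letter provided: yes → true
  prior overstay on record: no → false
  stated purpose = study: study == study is true
  has a sponsor letter: yes → true
  interview score ≤ 3: 2 ≤ 3 is true
  demonstrated funds ≥ 180477 USD: 192845 ≥ 180477 is true
  stated purpose ∈ {study, tourism}: study is in the set → true
Combine:
[1.1.1.1] exactly-one(false, true, true) = false
[1.1.1] NOT false = true
[1.1] NOT true = false
[1.2.3] false AND true = false
[1.2.4] true AND true = true
[1.2] false OR true OR false OR true = true
[1] exactly-one(false, true) = true
[2] true → true = true
[root] true AND true = true
Overall: true → granted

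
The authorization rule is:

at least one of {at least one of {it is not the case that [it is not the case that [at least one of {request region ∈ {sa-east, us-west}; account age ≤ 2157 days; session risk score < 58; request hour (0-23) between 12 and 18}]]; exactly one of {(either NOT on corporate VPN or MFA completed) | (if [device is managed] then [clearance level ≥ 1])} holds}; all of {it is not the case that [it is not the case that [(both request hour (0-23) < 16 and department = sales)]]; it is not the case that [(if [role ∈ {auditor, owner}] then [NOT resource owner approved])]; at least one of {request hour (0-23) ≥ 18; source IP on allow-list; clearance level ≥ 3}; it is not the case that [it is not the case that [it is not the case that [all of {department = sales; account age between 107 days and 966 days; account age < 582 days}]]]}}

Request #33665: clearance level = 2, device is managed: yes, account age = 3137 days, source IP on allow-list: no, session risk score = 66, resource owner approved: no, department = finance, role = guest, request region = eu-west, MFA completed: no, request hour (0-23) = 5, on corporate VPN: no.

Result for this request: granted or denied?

Denied

Atomic conditions:
  request region ∈ {sa-east, us-west}: eu-west is not in the set → false
  account age ≤ 2157 days: 3137 ≤ 2157 is false
  session risk score < 58: 66 < 58 is false
  request hour (0-23) between 12 and 18: 5 in [12, 18] is false
  NOT on corporate VPN: no → true
  MFA completed: no → false
  device is managed: yes → true
  clearance level ≥ 1: 2 ≥ 1 is true
  request hour (0-23) < 16: 5 < 16 is true
  department = sales: finance == sales is false
  role ∈ {auditor, owner}: guest is not in the set → false
  NOT resource owner approved: no → true
  request hour (0-23) ≥ 18: 5 ≥ 18 is false
  source IP on allow-list: no → false
  clearance level ≥ 3: 2 ≥ 3 is false
  account age between 107 days and 966 days: 3137 in [107, 966] is false
  account age < 582 days: 3137 < 582 is false
Combine:
[1.1.1.1] false OR false OR false OR false = false
[1.1.1] NOT false = true
[1.1] NOT true = false
[1.2.1] true OR false = true
[1.2.2] true → true = true
[1.2] exactly-one(true, true) = false
[1] false OR false = false
[2.1.1.1] true AND false = false
[2.1.1] NOT false = true
[2.1] NOT true = false
[2.2.1] false → true (antecedent false ⇒ implication holds) = true
[2.2] NOT true = false
[2.3] false OR false OR false = false
[2.4.1.1.1] false AND false AND false = false
[2.4.1.1] NOT false = true
[2.4.1] NOT true = false
[2.4] NOT false = true
[2] false AND false AND false AND true = false
[root] false OR false = false
Overall: false → denied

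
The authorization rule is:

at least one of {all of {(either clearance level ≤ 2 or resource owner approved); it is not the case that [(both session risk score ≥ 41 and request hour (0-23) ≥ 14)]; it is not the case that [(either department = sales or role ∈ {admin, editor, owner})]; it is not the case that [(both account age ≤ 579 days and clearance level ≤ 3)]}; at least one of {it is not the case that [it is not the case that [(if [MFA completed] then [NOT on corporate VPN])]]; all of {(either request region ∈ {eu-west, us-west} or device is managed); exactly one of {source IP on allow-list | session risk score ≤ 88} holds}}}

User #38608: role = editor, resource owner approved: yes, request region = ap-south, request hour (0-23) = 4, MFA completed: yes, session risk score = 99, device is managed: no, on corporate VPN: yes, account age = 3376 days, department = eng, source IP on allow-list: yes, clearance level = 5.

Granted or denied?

Atomic conditions:
  clearance level ≤ 2: 5 ≤ 2 is false
  resource owner approved: yes → true
  session risk score ≥ 41: 99 ≥ 41 is true
  request hour (0-23) ≥ 14: 4 ≥ 14 is false
  department = sales: eng == sales is false
  role ∈ {admin, editor, owner}: editor is in the set → true
  account age ≤ 579 days: 3376 ≤ 579 is false
  clearance level ≤ 3: 5 ≤ 3 is false
  MFA completed: yes → true
  NOT on corporate VPN: yes → false
  request region ∈ {eu-west, us-west}: ap-south is not in the set → false
  device is managed: no → false
  source IP on allow-list: yes → true
  session risk score ≤ 88: 99 ≤ 88 is false
Combine:
[1.1] false OR true = true
[1.2.1] true AND false = false
[1.2] NOT false = true
[1.3.1] false OR true = true
[1.3] NOT true = false
[1.4.1] false AND false = false
[1.4] NOT false = true
[1] true AND true AND false AND true = false
[2.1.1.1] true → false = false
[2.1.1] NOT false = true
[2.1] NOT true = false
[2.2.1] false OR false = false
[2.2.2] exactly-one(true, false) = true
[2.2] false AND true = false
[2] false OR false = false
[root] false OR false = false
Overall: false → denied

Denied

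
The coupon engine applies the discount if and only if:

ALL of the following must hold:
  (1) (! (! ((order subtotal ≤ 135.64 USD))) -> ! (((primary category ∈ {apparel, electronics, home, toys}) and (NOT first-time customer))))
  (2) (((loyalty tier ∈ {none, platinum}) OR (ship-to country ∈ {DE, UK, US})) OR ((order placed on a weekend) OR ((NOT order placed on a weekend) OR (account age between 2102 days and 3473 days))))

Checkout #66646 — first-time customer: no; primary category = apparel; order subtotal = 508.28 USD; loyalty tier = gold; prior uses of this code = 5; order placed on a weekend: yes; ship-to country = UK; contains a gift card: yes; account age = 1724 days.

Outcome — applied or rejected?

Applied

Atomic conditions:
  order subtotal ≤ 135.64 USD: 508.28 ≤ 135.64 is false
  primary category ∈ {apparel, electronics, home, toys}: apparel is in the set → true
  NOT first-time customer: no → true
  loyalty tier ∈ {none, platinum}: gold is not in the set → false
  ship-to country ∈ {DE, UK, US}: UK is in the set → true
  order placed on a weekend: yes → true
  NOT order placed on a weekend: yes → false
  account age between 2102 days and 3473 days: 1724 in [2102, 3473] is false
Combine:
[1.1.1] NOT false = true
[1.1] NOT true = false
[1.2.1] true AND true = true
[1.2] NOT true = false
[1] false → false (antecedent false ⇒ implication holds) = true
[2.1] false OR true = true
[2.2.2] false OR false = false
[2.2] true OR false = true
[2] true OR true = true
[root] true AND true = true
Overall: true → applied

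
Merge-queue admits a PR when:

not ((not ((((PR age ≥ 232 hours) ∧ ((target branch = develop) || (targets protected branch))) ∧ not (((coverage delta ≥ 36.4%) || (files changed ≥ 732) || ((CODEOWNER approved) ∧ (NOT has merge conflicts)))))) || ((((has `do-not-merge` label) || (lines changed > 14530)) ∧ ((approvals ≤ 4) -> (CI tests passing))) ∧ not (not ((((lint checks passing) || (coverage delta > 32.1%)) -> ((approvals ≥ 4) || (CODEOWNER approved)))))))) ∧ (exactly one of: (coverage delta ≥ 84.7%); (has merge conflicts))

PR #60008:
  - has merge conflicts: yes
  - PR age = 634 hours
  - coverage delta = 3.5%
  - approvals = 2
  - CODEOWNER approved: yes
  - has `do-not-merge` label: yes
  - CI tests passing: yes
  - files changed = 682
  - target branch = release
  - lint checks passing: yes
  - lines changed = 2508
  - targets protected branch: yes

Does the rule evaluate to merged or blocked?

Blocked

Atomic conditions:
  PR age ≥ 232 hours: 634 ≥ 232 is true
  target branch = develop: release == develop is false
  targets protected branch: yes → true
  coverage delta ≥ 36.4%: 3.5 ≥ 36.4 is false
  files changed ≥ 732: 682 ≥ 732 is false
  CODEOWNER approved: yes → true
  NOT has merge conflicts: yes → false
  has `do-not-merge` label: yes → true
  lines changed > 14530: 2508 > 14530 is false
  approvals ≤ 4: 2 ≤ 4 is true
  CI tests passing: yes → true
  lint checks passing: yes → true
  coverage delta > 32.1%: 3.5 > 32.1 is false
  approvals ≥ 4: 2 ≥ 4 is false
  coverage delta ≥ 84.7%: 3.5 ≥ 84.7 is false
  has merge conflicts: yes → true
Combine:
[1.1.1.1.1.2] false OR true = true
[1.1.1.1.1] true AND true = true
[1.1.1.1.2.1.3] true AND false = false
[1.1.1.1.2.1] false OR false OR false = false
[1.1.1.1.2] NOT false = true
[1.1.1.1] true AND true = true
[1.1.1] NOT true = false
[1.1.2.1.1] true OR false = true
[1.1.2.1.2] true → true = true
[1.1.2.1] true AND true = true
[1.1.2.2.1.1.1] true OR false = true
[1.1.2.2.1.1.2] false OR true = true
[1.1.2.2.1.1] true → true = true
[1.1.2.2.1] NOT true = false
[1.1.2.2] NOT false = true
[1.1.2] true AND true = true
[1.1] false OR true = true
[1] NOT true = false
[2] exactly-one(false, true) = true
[root] false AND true = false
Overall: false → blocked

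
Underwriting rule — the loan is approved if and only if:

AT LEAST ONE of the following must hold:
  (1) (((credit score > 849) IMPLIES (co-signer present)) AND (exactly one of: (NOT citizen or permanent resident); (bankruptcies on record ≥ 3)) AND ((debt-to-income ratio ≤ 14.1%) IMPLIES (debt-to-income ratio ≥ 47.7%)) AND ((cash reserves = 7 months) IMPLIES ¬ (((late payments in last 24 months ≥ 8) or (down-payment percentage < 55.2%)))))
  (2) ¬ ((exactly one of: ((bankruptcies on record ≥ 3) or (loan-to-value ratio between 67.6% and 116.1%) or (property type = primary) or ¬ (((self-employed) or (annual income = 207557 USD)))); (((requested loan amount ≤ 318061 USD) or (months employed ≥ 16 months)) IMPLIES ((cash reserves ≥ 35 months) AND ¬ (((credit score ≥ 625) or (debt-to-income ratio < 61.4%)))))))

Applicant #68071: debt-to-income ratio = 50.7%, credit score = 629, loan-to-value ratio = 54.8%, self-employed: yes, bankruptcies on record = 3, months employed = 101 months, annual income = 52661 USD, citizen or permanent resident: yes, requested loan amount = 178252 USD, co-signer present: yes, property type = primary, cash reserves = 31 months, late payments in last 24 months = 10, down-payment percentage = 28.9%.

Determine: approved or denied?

Approved

Atomic conditions:
  credit score > 849: 629 > 849 is false
  co-signer present: yes → true
  NOT citizen or permanent resident: yes → false
  bankruptcies on record ≥ 3: 3 ≥ 3 is true
  debt-to-income ratio ≤ 14.1%: 50.7 ≤ 14.1 is false
  debt-to-income ratio ≥ 47.7%: 50.7 ≥ 47.7 is true
  cash reserves = 7 months: 31 == 7 is false
  late payments in last 24 months ≥ 8: 10 ≥ 8 is true
  down-payment percentage < 55.2%: 28.9 < 55.2 is true
  loan-to-value ratio between 67.6% and 116.1%: 54.8 in [67.6, 116.1] is false
  property type = primary: primary == primary is true
  self-employed: yes → true
  annual income = 207557 USD: 52661 == 207557 is false
  requested loan amount ≤ 318061 USD: 178252 ≤ 318061 is true
  months employed ≥ 16 months: 101 ≥ 16 is true
  cash reserves ≥ 35 months: 31 ≥ 35 is false
  credit score ≥ 625: 629 ≥ 625 is true
  debt-to-income ratio < 61.4%: 50.7 < 61.4 is true
Combine:
[1.1] false → true (antecedent false ⇒ implication holds) = true
[1.2] exactly-one(false, true) = true
[1.3] false → true (antecedent false ⇒ implication holds) = true
[1.4.2.1] true OR true = true
[1.4.2] NOT true = false
[1.4] false → false (antecedent false ⇒ implication holds) = true
[1] true AND true AND true AND true = true
[2.1.1.4.1] true OR false = true
[2.1.1.4] NOT true = false
[2.1.1] true OR false OR true OR false = true
[2.1.2.1] true OR true = true
[2.1.2.2.2.1] true OR true = true
[2.1.2.2.2] NOT true = false
[2.1.2.2] false AND false = false
[2.1.2] true → false = false
[2.1] exactly-one(true, false) = true
[2] NOT true = false
[root] true OR false = true
Overall: true → approved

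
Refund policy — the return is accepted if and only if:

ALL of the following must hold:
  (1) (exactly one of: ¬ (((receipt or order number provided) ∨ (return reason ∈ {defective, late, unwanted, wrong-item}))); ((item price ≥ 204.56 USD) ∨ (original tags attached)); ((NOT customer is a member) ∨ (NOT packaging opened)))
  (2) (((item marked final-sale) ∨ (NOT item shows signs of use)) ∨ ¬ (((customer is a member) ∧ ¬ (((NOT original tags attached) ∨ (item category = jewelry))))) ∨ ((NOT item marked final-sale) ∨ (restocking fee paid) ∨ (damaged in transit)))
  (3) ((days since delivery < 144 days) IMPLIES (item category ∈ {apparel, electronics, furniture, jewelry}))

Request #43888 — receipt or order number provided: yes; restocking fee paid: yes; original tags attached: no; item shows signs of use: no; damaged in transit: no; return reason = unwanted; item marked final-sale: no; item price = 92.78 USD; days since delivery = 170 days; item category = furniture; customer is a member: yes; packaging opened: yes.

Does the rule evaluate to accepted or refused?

Refused

Atomic conditions:
  receipt or order number provided: yes → true
  return reason ∈ {defective, late, unwanted, wrong-item}: unwanted is in the set → true
  item price ≥ 204.56 USD: 92.78 ≥ 204.56 is false
  original tags attached: no → false
  NOT customer is a member: yes → false
  NOT packaging opened: yes → false
  item marked final-sale: no → false
  NOT item shows signs of use: no → true
  customer is a member: yes → true
  NOT original tags attached: no → true
  item category = jewelry: furniture == jewelry is false
  NOT item marked final-sale: no → true
  restocking fee paid: yes → true
  damaged in transit: no → false
  days since delivery < 144 days: 170 < 144 is false
  item category ∈ {apparel, electronics, furniture, jewelry}: furniture is in the set → true
Combine:
[1.1.1] true OR true = true
[1.1] NOT true = false
[1.2] false OR false = false
[1.3] false OR false = false
[1] exactly-one(false, false, false) = false
[2.1] false OR true = true
[2.2.1.2.1] true OR false = true
[2.2.1.2] NOT true = false
[2.2.1] true AND false = false
[2.2] NOT false = true
[2.3] true OR true OR false = true
[2] true OR true OR true = true
[3] false → true (antecedent false ⇒ implication holds) = true
[root] false AND true AND true = false
Overall: false → refused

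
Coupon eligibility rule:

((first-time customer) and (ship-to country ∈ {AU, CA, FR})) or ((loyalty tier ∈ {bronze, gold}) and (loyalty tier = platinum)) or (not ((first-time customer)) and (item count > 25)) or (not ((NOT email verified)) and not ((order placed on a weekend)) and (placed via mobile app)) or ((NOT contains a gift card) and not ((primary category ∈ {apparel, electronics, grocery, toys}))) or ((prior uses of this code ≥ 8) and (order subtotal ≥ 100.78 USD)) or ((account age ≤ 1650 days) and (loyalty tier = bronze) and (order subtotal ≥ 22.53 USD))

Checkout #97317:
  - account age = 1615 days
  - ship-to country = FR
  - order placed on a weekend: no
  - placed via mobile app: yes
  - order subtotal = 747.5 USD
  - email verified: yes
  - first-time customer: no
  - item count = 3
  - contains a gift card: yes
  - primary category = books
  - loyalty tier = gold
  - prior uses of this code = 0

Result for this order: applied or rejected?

Atomic conditions:
  first-time customer: no → false
  ship-to country ∈ {AU, CA, FR}: FR is in the set → true
  loyalty tier ∈ {bronze, gold}: gold is in the set → true
  loyalty tier = platinum: gold == platinum is false
  item count > 25: 3 > 25 is false
  NOT email verified: yes → false
  order placed on a weekend: no → false
  placed via mobile app: yes → true
  NOT contains a gift card: yes → false
  primary category ∈ {apparel, electronics, grocery, toys}: books is not in the set → false
  prior uses of this code ≥ 8: 0 ≥ 8 is false
  order subtotal ≥ 100.78 USD: 747.5 ≥ 100.78 is true
  account age ≤ 1650 days: 1615 ≤ 1650 is true
  loyalty tier = bronze: gold == bronze is false
  order subtotal ≥ 22.53 USD: 747.5 ≥ 22.53 is true
Combine:
[1] false AND true = false
[2] true AND false = false
[3.1] NOT false = true
[3] true AND false = false
[4.1] NOT false = true
[4.2] NOT false = true
[4] true AND true AND true = true
[5.2] NOT false = true
[5] false AND true = false
[6] false AND true = false
[7] true AND false AND true = false
[root] false OR false OR false OR true OR false OR false OR false = true
Overall: true → applied

Applied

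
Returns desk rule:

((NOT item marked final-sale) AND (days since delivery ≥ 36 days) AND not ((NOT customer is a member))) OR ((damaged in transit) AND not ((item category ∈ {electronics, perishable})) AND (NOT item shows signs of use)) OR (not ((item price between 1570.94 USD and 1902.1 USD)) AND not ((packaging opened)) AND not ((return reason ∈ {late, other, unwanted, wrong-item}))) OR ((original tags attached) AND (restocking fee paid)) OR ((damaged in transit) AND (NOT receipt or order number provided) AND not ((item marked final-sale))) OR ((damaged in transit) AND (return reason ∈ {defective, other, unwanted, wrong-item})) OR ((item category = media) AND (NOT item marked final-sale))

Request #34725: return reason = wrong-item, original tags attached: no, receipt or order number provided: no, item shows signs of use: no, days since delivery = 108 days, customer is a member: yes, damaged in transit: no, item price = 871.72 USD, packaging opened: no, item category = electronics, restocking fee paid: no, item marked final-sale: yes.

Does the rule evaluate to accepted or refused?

Refused

Atomic conditions:
  NOT item marked final-sale: yes → false
  days since delivery ≥ 36 days: 108 ≥ 36 is true
  NOT customer is a member: yes → false
  damaged in transit: no → false
  item category ∈ {electronics, perishable}: electronics is in the set → true
  NOT item shows signs of use: no → true
  item price between 1570.94 USD and 1902.1 USD: 871.72 in [1570.94, 1902.1] is false
  packaging opened: no → false
  return reason ∈ {late, other, unwanted, wrong-item}: wrong-item is in the set → true
  original tags attached: no → false
  restocking fee paid: no → false
  NOT receipt or order number provided: no → true
  item marked final-sale: yes → true
  return reason ∈ {defective, other, unwanted, wrong-item}: wrong-item is in the set → true
  item category = media: electronics == media is false
Combine:
[1.3] NOT false = true
[1] false AND true AND true = false
[2.2] NOT true = false
[2] false AND false AND true = false
[3.1] NOT false = true
[3.2] NOT false = true
[3.3] NOT true = false
[3] true AND true AND false = false
[4] false AND false = false
[5.3] NOT true = false
[5] false AND true AND false = false
[6] false AND true = false
[7] false AND false = false
[root] false OR false OR false OR false OR false OR false OR false = false
Overall: false → refused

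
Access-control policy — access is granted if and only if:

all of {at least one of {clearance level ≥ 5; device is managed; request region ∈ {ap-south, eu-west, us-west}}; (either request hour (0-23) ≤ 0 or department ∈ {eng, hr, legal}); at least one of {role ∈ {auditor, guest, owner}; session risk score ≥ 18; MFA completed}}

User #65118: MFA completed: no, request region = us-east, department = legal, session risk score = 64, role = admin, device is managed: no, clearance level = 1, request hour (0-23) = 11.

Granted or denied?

Atomic conditions:
  clearance level ≥ 5: 1 ≥ 5 is false
  device is managed: no → false
  request region ∈ {ap-south, eu-west, us-west}: us-east is not in the set → false
  request hour (0-23) ≤ 0: 11 ≤ 0 is false
  department ∈ {eng, hr, legal}: legal is in the set → true
  role ∈ {auditor, guest, owner}: admin is not in the set → false
  session risk score ≥ 18: 64 ≥ 18 is true
  MFA completed: no → false
Combine:
[1] false OR false OR false = false
[2] false OR true = true
[3] false OR true OR false = true
[root] false AND true AND true = false
Overall: false → denied

Denied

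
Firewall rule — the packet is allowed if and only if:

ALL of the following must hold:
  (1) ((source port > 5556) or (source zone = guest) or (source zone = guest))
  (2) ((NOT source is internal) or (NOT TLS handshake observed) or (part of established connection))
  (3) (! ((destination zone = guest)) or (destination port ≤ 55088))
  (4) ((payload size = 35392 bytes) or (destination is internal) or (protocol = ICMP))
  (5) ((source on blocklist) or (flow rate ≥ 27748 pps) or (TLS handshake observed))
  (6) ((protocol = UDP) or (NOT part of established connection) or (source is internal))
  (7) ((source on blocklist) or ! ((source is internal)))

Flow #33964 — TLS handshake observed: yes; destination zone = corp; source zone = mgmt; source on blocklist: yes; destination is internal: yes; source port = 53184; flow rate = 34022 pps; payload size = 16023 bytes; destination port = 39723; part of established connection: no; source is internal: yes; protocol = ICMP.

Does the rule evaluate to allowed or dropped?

Atomic conditions:
  source port > 5556: 53184 > 5556 is true
  source zone = guest: mgmt == guest is false
  NOT source is internal: yes → false
  NOT TLS handshake observed: yes → false
  part of established connection: no → false
  destination zone = guest: corp == guest is false
  destination port ≤ 55088: 39723 ≤ 55088 is true
  payload size = 35392 bytes: 16023 == 35392 is false
  destination is internal: yes → true
  protocol = ICMP: ICMP == ICMP is true
  source on blocklist: yes → true
  flow rate ≥ 27748 pps: 34022 ≥ 27748 is true
  TLS handshake observed: yes → true
  protocol = UDP: ICMP == UDP is false
  NOT part of established connection: no → true
  source is internal: yes → true
Combine:
[1] true OR false OR false = true
[2] false OR false OR false = false
[3.1] NOT false = true
[3] true OR true = true
[4] false OR true OR true = true
[5] true OR true OR true = true
[6] false OR true OR true = true
[7.2] NOT true = false
[7] true OR false = true
[root] true AND false AND true AND true AND true AND true AND true = false
Overall: false → dropped

Dropped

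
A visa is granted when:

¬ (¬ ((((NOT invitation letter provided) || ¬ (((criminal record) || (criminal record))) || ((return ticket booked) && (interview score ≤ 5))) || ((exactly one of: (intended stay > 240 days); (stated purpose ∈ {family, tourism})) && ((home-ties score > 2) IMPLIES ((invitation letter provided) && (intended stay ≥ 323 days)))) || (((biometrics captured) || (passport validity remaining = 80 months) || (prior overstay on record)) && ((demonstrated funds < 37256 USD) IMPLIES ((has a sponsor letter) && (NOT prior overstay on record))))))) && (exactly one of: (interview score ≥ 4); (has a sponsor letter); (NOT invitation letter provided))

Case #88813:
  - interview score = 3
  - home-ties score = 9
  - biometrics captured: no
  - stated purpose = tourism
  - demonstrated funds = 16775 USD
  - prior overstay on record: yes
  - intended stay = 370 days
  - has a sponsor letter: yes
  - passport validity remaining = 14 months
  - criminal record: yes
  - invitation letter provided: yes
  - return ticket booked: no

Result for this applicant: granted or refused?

Atomic conditions:
  NOT invitation letter provided: yes → false
  criminal record: yes → true
  return ticket booked: no → false
  interview score ≤ 5: 3 ≤ 5 is true
  intended stay > 240 days: 370 > 240 is true
  stated purpose ∈ {family, tourism}: tourism is in the set → true
  home-ties score > 2: 9 > 2 is true
  invitation letter provided: yes → true
  intended stay ≥ 323 days: 370 ≥ 323 is true
  biometrics captured: no → false
  passport validity remaining = 80 months: 14 == 80 is false
  prior overstay on record: yes → true
  demonstrated funds < 37256 USD: 16775 < 37256 is true
  has a sponsor letter: yes → true
  NOT prior overstay on record: yes → false
  interview score ≥ 4: 3 ≥ 4 is false
Combine:
[1.1.1.1.2.1] true OR true = true
[1.1.1.1.2] NOT true = false
[1.1.1.1.3] false AND true = false
[1.1.1.1] false OR false OR false = false
[1.1.1.2.1] exactly-one(true, true) = false
[1.1.1.2.2.2] true AND true = true
[1.1.1.2.2] true → true = true
[1.1.1.2] false AND true = false
[1.1.1.3.1] false OR false OR true = true
[1.1.1.3.2.2] true AND false = false
[1.1.1.3.2] true → false = false
[1.1.1.3] true AND false = false
[1.1.1] false OR false OR false = false
[1.1] NOT false = true
[1] NOT true = false
[2] exactly-one(false, true, false) = true
[root] false AND true = false
Overall: false → refused

Refused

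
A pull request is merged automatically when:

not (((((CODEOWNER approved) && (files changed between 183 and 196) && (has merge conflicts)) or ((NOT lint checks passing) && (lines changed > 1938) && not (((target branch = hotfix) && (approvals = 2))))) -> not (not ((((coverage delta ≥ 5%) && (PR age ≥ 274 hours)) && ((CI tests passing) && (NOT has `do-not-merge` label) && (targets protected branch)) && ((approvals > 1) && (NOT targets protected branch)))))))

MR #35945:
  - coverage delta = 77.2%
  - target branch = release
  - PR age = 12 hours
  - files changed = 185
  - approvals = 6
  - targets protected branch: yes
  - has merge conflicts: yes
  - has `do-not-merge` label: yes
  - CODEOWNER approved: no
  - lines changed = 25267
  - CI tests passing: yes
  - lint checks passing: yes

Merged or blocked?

Blocked

Atomic conditions:
  CODEOWNER approved: no → false
  files changed between 183 and 196: 185 in [183, 196] is true
  has merge conflicts: yes → true
  NOT lint checks passing: yes → false
  lines changed > 1938: 25267 > 1938 is true
  target branch = hotfix: release == hotfix is false
  approvals = 2: 6 == 2 is false
  coverage delta ≥ 5%: 77.2 ≥ 5 is true
  PR age ≥ 274 hours: 12 ≥ 274 is false
  CI tests passing: yes → true
  NOT has `do-not-merge` label: yes → false
  targets protected branch: yes → true
  approvals > 1: 6 > 1 is true
  NOT targets protected branch: yes → false
Combine:
[1.1.1] false AND true AND true = false
[1.1.2.3.1] false AND false = false
[1.1.2.3] NOT false = true
[1.1.2] false AND true AND true = false
[1.1] false OR false = false
[1.2.1.1.1] true AND false = false
[1.2.1.1.2] true AND false AND true = false
[1.2.1.1.3] true AND false = false
[1.2.1.1] false AND false AND false = false
[1.2.1] NOT false = true
[1.2] NOT true = false
[1] false → false (antecedent false ⇒ implication holds) = true
[root] NOT true = false
Overall: false → blocked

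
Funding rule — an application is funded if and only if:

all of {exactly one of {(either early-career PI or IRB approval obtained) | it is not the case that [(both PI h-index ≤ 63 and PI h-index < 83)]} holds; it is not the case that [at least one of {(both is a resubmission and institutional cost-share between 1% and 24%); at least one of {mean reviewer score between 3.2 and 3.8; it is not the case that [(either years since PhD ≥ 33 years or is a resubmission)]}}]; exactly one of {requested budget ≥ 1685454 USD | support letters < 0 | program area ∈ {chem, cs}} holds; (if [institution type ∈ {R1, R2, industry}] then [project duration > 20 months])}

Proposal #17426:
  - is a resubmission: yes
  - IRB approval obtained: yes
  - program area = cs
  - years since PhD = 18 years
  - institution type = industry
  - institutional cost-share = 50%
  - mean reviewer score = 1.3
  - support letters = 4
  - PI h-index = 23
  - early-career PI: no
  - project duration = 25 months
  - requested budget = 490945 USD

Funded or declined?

Atomic conditions:
  early-career PI: no → false
  IRB approval obtained: yes → true
  PI h-index ≤ 63: 23 ≤ 63 is true
  PI h-index < 83: 23 < 83 is true
  is a resubmission: yes → true
  institutional cost-share between 1% and 24%: 50 in [1, 24] is false
  mean reviewer score between 3.2 and 3.8: 1.3 in [3.2, 3.8] is false
  years since PhD ≥ 33 years: 18 ≥ 33 is false
  requested budget ≥ 1685454 USD: 490945 ≥ 1685454 is false
  support letters < 0: 4 < 0 is false
  program area ∈ {chem, cs}: cs is in the set → true
  institution type ∈ {R1, R2, industry}: industry is in the set → true
  project duration > 20 months: 25 > 20 is true
Combine:
[1.1] false OR true = true
[1.2.1] true AND true = true
[1.2] NOT true = false
[1] exactly-one(true, false) = true
[2.1.1] true AND false = false
[2.1.2.2.1] false OR true = true
[2.1.2.2] NOT true = false
[2.1.2] false OR false = false
[2.1] false OR false = false
[2] NOT false = true
[3] exactly-one(false, false, true) = true
[4] true → true = true
[root] true AND true AND true AND true = true
Overall: true → funded

Funded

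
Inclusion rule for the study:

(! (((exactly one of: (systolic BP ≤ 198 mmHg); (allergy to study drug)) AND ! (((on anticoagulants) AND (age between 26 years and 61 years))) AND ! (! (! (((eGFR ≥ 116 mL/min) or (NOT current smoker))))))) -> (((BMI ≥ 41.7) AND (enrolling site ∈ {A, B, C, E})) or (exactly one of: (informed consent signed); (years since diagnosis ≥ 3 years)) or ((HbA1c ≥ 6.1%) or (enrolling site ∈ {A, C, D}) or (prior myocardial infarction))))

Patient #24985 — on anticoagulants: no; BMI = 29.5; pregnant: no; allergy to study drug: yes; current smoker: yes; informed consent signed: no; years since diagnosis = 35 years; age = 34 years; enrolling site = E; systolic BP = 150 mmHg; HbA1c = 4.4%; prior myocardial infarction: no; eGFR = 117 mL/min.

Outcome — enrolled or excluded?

Atomic conditions:
  systolic BP ≤ 198 mmHg: 150 ≤ 198 is true
  allergy to study drug: yes → true
  on anticoagulants: no → false
  age between 26 years and 61 years: 34 in [26, 61] is true
  eGFR ≥ 116 mL/min: 117 ≥ 116 is true
  NOT current smoker: yes → false
  BMI ≥ 41.7: 29.5 ≥ 41.7 is false
  enrolling site ∈ {A, B, C, E}: E is in the set → true
  informed consent signed: no → false
  years since diagnosis ≥ 3 years: 35 ≥ 3 is true
  HbA1c ≥ 6.1%: 4.4 ≥ 6.1 is false
  enrolling site ∈ {A, C, D}: E is not in the set → false
  prior myocardial infarction: no → false
Combine:
[1.1.1] exactly-one(true, true) = false
[1.1.2.1] false AND true = false
[1.1.2] NOT false = true
[1.1.3.1.1.1] true OR false = true
[1.1.3.1.1] NOT true = false
[1.1.3.1] NOT false = true
[1.1.3] NOT true = false
[1.1] false AND true AND false = false
[1] NOT false = true
[2.1] false AND true = false
[2.2] exactly-one(false, true) = true
[2.3] false OR false OR false = false
[2] false OR true OR false = true
[root] true → true = true
Overall: true → enrolled

Enrolled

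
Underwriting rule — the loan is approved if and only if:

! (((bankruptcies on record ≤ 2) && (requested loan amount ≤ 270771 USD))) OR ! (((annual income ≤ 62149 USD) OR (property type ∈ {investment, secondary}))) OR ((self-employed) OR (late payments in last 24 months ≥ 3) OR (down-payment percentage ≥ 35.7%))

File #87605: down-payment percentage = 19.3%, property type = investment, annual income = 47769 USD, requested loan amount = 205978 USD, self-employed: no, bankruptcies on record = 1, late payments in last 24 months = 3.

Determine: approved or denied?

Atomic conditions:
  bankruptcies on record ≤ 2: 1 ≤ 2 is true
  requested loan amount ≤ 270771 USD: 205978 ≤ 270771 is true
  annual income ≤ 62149 USD: 47769 ≤ 62149 is true
  property type ∈ {investment, secondary}: investment is in the set → true
  self-employed: no → false
  late payments in last 24 months ≥ 3: 3 ≥ 3 is true
  down-payment percentage ≥ 35.7%: 19.3 ≥ 35.7 is false
Combine:
[1.1] true AND true = true
[1] NOT true = false
[2.1] true OR true = true
[2] NOT true = false
[3] false OR true OR false = true
[root] false OR false OR true = true
Overall: true → approved

Approved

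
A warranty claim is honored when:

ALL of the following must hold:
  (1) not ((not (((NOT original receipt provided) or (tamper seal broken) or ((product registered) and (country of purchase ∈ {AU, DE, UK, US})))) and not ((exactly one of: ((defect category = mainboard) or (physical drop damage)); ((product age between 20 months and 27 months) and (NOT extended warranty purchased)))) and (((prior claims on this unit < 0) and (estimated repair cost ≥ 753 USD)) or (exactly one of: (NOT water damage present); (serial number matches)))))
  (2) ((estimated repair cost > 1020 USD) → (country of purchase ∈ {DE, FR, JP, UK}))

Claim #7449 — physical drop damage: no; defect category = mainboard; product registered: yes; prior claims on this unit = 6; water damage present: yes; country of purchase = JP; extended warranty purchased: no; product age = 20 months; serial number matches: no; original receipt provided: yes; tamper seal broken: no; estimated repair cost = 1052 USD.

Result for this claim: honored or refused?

Atomic conditions:
  NOT original receipt provided: yes → false
  tamper seal broken: no → false
  product registered: yes → true
  country of purchase ∈ {AU, DE, UK, US}: JP is not in the set → false
  defect category = mainboard: mainboard == mainboard is true
  physical drop damage: no → false
  product age between 20 months and 27 months: 20 in [20, 27] is true
  NOT extended warranty purchased: no → true
  prior claims on this unit < 0: 6 < 0 is false
  estimated repair cost ≥ 753 USD: 1052 ≥ 753 is true
  NOT water damage present: yes → false
  serial number matches: no → false
  estimated repair cost > 1020 USD: 1052 > 1020 is true
  country of purchase ∈ {DE, FR, JP, UK}: JP is in the set → true
Combine:
[1.1.1.1.3] true AND false = false
[1.1.1.1] false OR false OR false = false
[1.1.1] NOT false = true
[1.1.2.1.1] true OR false = true
[1.1.2.1.2] true AND true = true
[1.1.2.1] exactly-one(true, true) = false
[1.1.2] NOT false = true
[1.1.3.1] false AND true = false
[1.1.3.2] exactly-one(false, false) = false
[1.1.3] false OR false = false
[1.1] true AND true AND false = false
[1] NOT false = true
[2] true → true = true
[root] true AND true = true
Overall: true → honored

Honored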